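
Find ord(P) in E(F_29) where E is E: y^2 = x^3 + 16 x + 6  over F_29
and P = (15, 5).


Compute successive multiples of P until we hit O:
  1P = (15, 5)
  2P = (21, 27)
  3P = (0, 21)
  4P = (23, 19)
  5P = (14, 4)
  6P = (1, 9)
  7P = (19, 21)
  8P = (11, 11)
  ... (continuing to 36P)
  36P = O

ord(P) = 36


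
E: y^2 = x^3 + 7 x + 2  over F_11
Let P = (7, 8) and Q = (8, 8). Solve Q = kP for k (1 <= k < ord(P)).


Enumerate multiples of P until we hit Q = (8, 8):
  1P = (7, 8)
  2P = (8, 3)
  3P = (10, 7)
  4P = (10, 4)
  5P = (8, 8)
Match found at i = 5.

k = 5


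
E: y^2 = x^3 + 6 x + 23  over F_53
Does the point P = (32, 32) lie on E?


Check whether y^2 = x^3 + 6 x + 23 (mod 53) for (x, y) = (32, 32).
LHS: y^2 = 32^2 mod 53 = 17
RHS: x^3 + 6 x + 23 = 32^3 + 6*32 + 23 mod 53 = 17
LHS = RHS

Yes, on the curve


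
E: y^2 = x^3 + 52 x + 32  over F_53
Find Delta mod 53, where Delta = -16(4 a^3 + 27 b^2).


4 a^3 + 27 b^2 = 4*52^3 + 27*32^2 = 562432 + 27648 = 590080
Delta = -16 * (590080) = -9441280
Delta mod 53 = 34

Delta = 34 (mod 53)


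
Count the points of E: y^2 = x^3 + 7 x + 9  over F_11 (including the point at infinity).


For each x in F_11, count y with y^2 = x^3 + 7 x + 9 mod 11:
  x = 0: RHS = 9, y in [3, 8]  -> 2 point(s)
  x = 2: RHS = 9, y in [3, 8]  -> 2 point(s)
  x = 5: RHS = 4, y in [2, 9]  -> 2 point(s)
  x = 6: RHS = 3, y in [5, 6]  -> 2 point(s)
  x = 7: RHS = 5, y in [4, 7]  -> 2 point(s)
  x = 8: RHS = 5, y in [4, 7]  -> 2 point(s)
  x = 9: RHS = 9, y in [3, 8]  -> 2 point(s)
  x = 10: RHS = 1, y in [1, 10]  -> 2 point(s)
Affine points: 16. Add the point at infinity: total = 17.

#E(F_11) = 17


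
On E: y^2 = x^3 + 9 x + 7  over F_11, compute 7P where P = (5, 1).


k = 7 = 111_2 (binary, LSB first: 111)
Double-and-add from P = (5, 1):
  bit 0 = 1: acc = O + (5, 1) = (5, 1)
  bit 1 = 1: acc = (5, 1) + (5, 10) = O
  bit 2 = 1: acc = O + (5, 1) = (5, 1)

7P = (5, 1)


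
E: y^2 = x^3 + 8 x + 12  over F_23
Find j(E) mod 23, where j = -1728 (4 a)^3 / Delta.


Delta = -16(4 a^3 + 27 b^2) mod 23 = 14
-1728 * (4 a)^3 = -1728 * (4*8)^3 mod 23 = 21
j = 21 * 14^(-1) mod 23 = 13

j = 13 (mod 23)


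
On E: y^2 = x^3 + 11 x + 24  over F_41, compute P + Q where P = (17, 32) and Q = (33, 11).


P != Q, so use the chord formula.
s = (y2 - y1) / (x2 - x1) = (20) / (16) mod 41 = 32
x3 = s^2 - x1 - x2 mod 41 = 32^2 - 17 - 33 = 31
y3 = s (x1 - x3) - y1 mod 41 = 32 * (17 - 31) - 32 = 12

P + Q = (31, 12)


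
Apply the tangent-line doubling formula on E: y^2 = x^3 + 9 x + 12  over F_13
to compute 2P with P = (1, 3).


Doubling: s = (3 x1^2 + a) / (2 y1)
s = (3*1^2 + 9) / (2*3) mod 13 = 2
x3 = s^2 - 2 x1 mod 13 = 2^2 - 2*1 = 2
y3 = s (x1 - x3) - y1 mod 13 = 2 * (1 - 2) - 3 = 8

2P = (2, 8)


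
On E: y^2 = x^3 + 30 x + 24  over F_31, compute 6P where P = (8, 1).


k = 6 = 110_2 (binary, LSB first: 011)
Double-and-add from P = (8, 1):
  bit 0 = 0: acc unchanged = O
  bit 1 = 1: acc = O + (29, 24) = (29, 24)
  bit 2 = 1: acc = (29, 24) + (13, 21) = (25, 0)

6P = (25, 0)


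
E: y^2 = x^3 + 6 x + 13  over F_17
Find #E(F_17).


For each x in F_17, count y with y^2 = x^3 + 6 x + 13 mod 17:
  x = 0: RHS = 13, y in [8, 9]  -> 2 point(s)
  x = 2: RHS = 16, y in [4, 13]  -> 2 point(s)
  x = 4: RHS = 16, y in [4, 13]  -> 2 point(s)
  x = 5: RHS = 15, y in [7, 10]  -> 2 point(s)
  x = 10: RHS = 2, y in [6, 11]  -> 2 point(s)
  x = 11: RHS = 16, y in [4, 13]  -> 2 point(s)
  x = 14: RHS = 2, y in [6, 11]  -> 2 point(s)
Affine points: 14. Add the point at infinity: total = 15.

#E(F_17) = 15


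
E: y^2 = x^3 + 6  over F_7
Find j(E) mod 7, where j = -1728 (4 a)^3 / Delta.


Delta = -16(4 a^3 + 27 b^2) mod 7 = 2
-1728 * (4 a)^3 = -1728 * (4*0)^3 mod 7 = 0
j = 0 * 2^(-1) mod 7 = 0

j = 0 (mod 7)


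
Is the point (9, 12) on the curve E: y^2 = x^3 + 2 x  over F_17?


Check whether y^2 = x^3 + 2 x + 0 (mod 17) for (x, y) = (9, 12).
LHS: y^2 = 12^2 mod 17 = 8
RHS: x^3 + 2 x + 0 = 9^3 + 2*9 + 0 mod 17 = 16
LHS != RHS

No, not on the curve


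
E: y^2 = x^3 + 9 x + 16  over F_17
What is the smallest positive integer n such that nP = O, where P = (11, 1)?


Compute successive multiples of P until we hit O:
  1P = (11, 1)
  2P = (13, 1)
  3P = (10, 16)
  4P = (0, 4)
  5P = (2, 12)
  6P = (12, 4)
  7P = (3, 6)
  8P = (1, 14)
  ... (continuing to 21P)
  21P = O

ord(P) = 21


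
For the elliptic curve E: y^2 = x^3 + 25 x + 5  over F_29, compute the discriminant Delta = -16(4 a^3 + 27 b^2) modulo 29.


4 a^3 + 27 b^2 = 4*25^3 + 27*5^2 = 62500 + 675 = 63175
Delta = -16 * (63175) = -1010800
Delta mod 29 = 24

Delta = 24 (mod 29)


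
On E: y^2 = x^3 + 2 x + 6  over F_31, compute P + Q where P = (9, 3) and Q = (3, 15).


P != Q, so use the chord formula.
s = (y2 - y1) / (x2 - x1) = (12) / (25) mod 31 = 29
x3 = s^2 - x1 - x2 mod 31 = 29^2 - 9 - 3 = 23
y3 = s (x1 - x3) - y1 mod 31 = 29 * (9 - 23) - 3 = 25

P + Q = (23, 25)


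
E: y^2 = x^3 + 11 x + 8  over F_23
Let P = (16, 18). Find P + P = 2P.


Doubling: s = (3 x1^2 + a) / (2 y1)
s = (3*16^2 + 11) / (2*18) mod 23 = 21
x3 = s^2 - 2 x1 mod 23 = 21^2 - 2*16 = 18
y3 = s (x1 - x3) - y1 mod 23 = 21 * (16 - 18) - 18 = 9

2P = (18, 9)


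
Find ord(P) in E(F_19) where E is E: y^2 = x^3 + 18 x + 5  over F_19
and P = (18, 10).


Compute successive multiples of P until we hit O:
  1P = (18, 10)
  2P = (6, 14)
  3P = (12, 7)
  4P = (13, 2)
  5P = (5, 7)
  6P = (1, 10)
  7P = (0, 9)
  8P = (2, 12)
  ... (continuing to 20P)
  20P = O

ord(P) = 20


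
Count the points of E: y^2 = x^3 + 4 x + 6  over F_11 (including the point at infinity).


For each x in F_11, count y with y^2 = x^3 + 4 x + 6 mod 11:
  x = 1: RHS = 0, y in [0]  -> 1 point(s)
  x = 2: RHS = 0, y in [0]  -> 1 point(s)
  x = 3: RHS = 1, y in [1, 10]  -> 2 point(s)
  x = 4: RHS = 9, y in [3, 8]  -> 2 point(s)
  x = 6: RHS = 4, y in [2, 9]  -> 2 point(s)
  x = 7: RHS = 3, y in [5, 6]  -> 2 point(s)
  x = 8: RHS = 0, y in [0]  -> 1 point(s)
  x = 9: RHS = 1, y in [1, 10]  -> 2 point(s)
  x = 10: RHS = 1, y in [1, 10]  -> 2 point(s)
Affine points: 15. Add the point at infinity: total = 16.

#E(F_11) = 16


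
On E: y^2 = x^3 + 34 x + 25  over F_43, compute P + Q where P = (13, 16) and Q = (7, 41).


P != Q, so use the chord formula.
s = (y2 - y1) / (x2 - x1) = (25) / (37) mod 43 = 3
x3 = s^2 - x1 - x2 mod 43 = 3^2 - 13 - 7 = 32
y3 = s (x1 - x3) - y1 mod 43 = 3 * (13 - 32) - 16 = 13

P + Q = (32, 13)


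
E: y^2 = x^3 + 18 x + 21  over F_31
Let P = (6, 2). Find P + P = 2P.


Doubling: s = (3 x1^2 + a) / (2 y1)
s = (3*6^2 + 18) / (2*2) mod 31 = 16
x3 = s^2 - 2 x1 mod 31 = 16^2 - 2*6 = 27
y3 = s (x1 - x3) - y1 mod 31 = 16 * (6 - 27) - 2 = 3

2P = (27, 3)


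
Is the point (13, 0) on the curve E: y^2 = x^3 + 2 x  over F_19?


Check whether y^2 = x^3 + 2 x + 0 (mod 19) for (x, y) = (13, 0).
LHS: y^2 = 0^2 mod 19 = 0
RHS: x^3 + 2 x + 0 = 13^3 + 2*13 + 0 mod 19 = 0
LHS = RHS

Yes, on the curve


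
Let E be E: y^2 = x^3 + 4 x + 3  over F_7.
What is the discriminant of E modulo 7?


4 a^3 + 27 b^2 = 4*4^3 + 27*3^2 = 256 + 243 = 499
Delta = -16 * (499) = -7984
Delta mod 7 = 3

Delta = 3 (mod 7)


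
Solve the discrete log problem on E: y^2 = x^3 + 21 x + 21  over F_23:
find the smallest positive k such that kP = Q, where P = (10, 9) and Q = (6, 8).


Enumerate multiples of P until we hit Q = (6, 8):
  1P = (10, 9)
  2P = (15, 13)
  3P = (6, 8)
Match found at i = 3.

k = 3


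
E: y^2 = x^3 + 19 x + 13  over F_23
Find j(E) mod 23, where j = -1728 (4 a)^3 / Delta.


Delta = -16(4 a^3 + 27 b^2) mod 23 = 19
-1728 * (4 a)^3 = -1728 * (4*19)^3 mod 23 = 6
j = 6 * 19^(-1) mod 23 = 10

j = 10 (mod 23)


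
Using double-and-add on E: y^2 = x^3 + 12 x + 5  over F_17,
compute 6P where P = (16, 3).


k = 6 = 110_2 (binary, LSB first: 011)
Double-and-add from P = (16, 3):
  bit 0 = 0: acc unchanged = O
  bit 1 = 1: acc = O + (4, 10) = (4, 10)
  bit 2 = 1: acc = (4, 10) + (1, 16) = (16, 14)

6P = (16, 14)


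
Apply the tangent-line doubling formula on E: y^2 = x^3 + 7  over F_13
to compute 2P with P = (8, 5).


Doubling: s = (3 x1^2 + a) / (2 y1)
s = (3*8^2 + 0) / (2*5) mod 13 = 1
x3 = s^2 - 2 x1 mod 13 = 1^2 - 2*8 = 11
y3 = s (x1 - x3) - y1 mod 13 = 1 * (8 - 11) - 5 = 5

2P = (11, 5)


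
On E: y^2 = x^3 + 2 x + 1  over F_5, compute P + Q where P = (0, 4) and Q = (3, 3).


P != Q, so use the chord formula.
s = (y2 - y1) / (x2 - x1) = (4) / (3) mod 5 = 3
x3 = s^2 - x1 - x2 mod 5 = 3^2 - 0 - 3 = 1
y3 = s (x1 - x3) - y1 mod 5 = 3 * (0 - 1) - 4 = 3

P + Q = (1, 3)


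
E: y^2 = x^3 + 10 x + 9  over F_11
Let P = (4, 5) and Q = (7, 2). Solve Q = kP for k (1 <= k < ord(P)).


Enumerate multiples of P until we hit Q = (7, 2):
  1P = (4, 5)
  2P = (1, 8)
  3P = (7, 9)
  4P = (3, 0)
  5P = (7, 2)
Match found at i = 5.

k = 5


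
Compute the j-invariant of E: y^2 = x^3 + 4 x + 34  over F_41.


Delta = -16(4 a^3 + 27 b^2) mod 41 = 33
-1728 * (4 a)^3 = -1728 * (4*4)^3 mod 41 = 24
j = 24 * 33^(-1) mod 41 = 38

j = 38 (mod 41)


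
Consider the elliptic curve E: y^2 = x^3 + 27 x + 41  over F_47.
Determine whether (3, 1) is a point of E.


Check whether y^2 = x^3 + 27 x + 41 (mod 47) for (x, y) = (3, 1).
LHS: y^2 = 1^2 mod 47 = 1
RHS: x^3 + 27 x + 41 = 3^3 + 27*3 + 41 mod 47 = 8
LHS != RHS

No, not on the curve


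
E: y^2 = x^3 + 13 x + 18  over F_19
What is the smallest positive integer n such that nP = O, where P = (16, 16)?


Compute successive multiples of P until we hit O:
  1P = (16, 16)
  2P = (4, 18)
  3P = (8, 8)
  4P = (15, 4)
  5P = (18, 17)
  6P = (9, 16)
  7P = (13, 3)
  8P = (13, 16)
  ... (continuing to 15P)
  15P = O

ord(P) = 15


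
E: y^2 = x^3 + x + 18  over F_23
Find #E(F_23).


For each x in F_23, count y with y^2 = x^3 + 1 x + 18 mod 23:
  x = 0: RHS = 18, y in [8, 15]  -> 2 point(s)
  x = 3: RHS = 2, y in [5, 18]  -> 2 point(s)
  x = 7: RHS = 0, y in [0]  -> 1 point(s)
  x = 8: RHS = 9, y in [3, 20]  -> 2 point(s)
  x = 10: RHS = 16, y in [4, 19]  -> 2 point(s)
  x = 11: RHS = 3, y in [7, 16]  -> 2 point(s)
  x = 14: RHS = 16, y in [4, 19]  -> 2 point(s)
  x = 15: RHS = 4, y in [2, 21]  -> 2 point(s)
  x = 16: RHS = 13, y in [6, 17]  -> 2 point(s)
  x = 17: RHS = 3, y in [7, 16]  -> 2 point(s)
  x = 18: RHS = 3, y in [7, 16]  -> 2 point(s)
  x = 21: RHS = 8, y in [10, 13]  -> 2 point(s)
  x = 22: RHS = 16, y in [4, 19]  -> 2 point(s)
Affine points: 25. Add the point at infinity: total = 26.

#E(F_23) = 26


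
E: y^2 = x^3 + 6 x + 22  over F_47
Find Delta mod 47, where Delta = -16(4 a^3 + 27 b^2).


4 a^3 + 27 b^2 = 4*6^3 + 27*22^2 = 864 + 13068 = 13932
Delta = -16 * (13932) = -222912
Delta mod 47 = 9

Delta = 9 (mod 47)


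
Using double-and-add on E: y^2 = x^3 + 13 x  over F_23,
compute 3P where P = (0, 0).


k = 3 = 11_2 (binary, LSB first: 11)
Double-and-add from P = (0, 0):
  bit 0 = 1: acc = O + (0, 0) = (0, 0)
  bit 1 = 1: acc = (0, 0) + O = (0, 0)

3P = (0, 0)


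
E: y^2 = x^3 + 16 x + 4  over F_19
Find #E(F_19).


For each x in F_19, count y with y^2 = x^3 + 16 x + 4 mod 19:
  x = 0: RHS = 4, y in [2, 17]  -> 2 point(s)
  x = 2: RHS = 6, y in [5, 14]  -> 2 point(s)
  x = 5: RHS = 0, y in [0]  -> 1 point(s)
  x = 8: RHS = 17, y in [6, 13]  -> 2 point(s)
  x = 10: RHS = 5, y in [9, 10]  -> 2 point(s)
  x = 12: RHS = 5, y in [9, 10]  -> 2 point(s)
  x = 15: RHS = 9, y in [3, 16]  -> 2 point(s)
  x = 16: RHS = 5, y in [9, 10]  -> 2 point(s)
  x = 18: RHS = 6, y in [5, 14]  -> 2 point(s)
Affine points: 17. Add the point at infinity: total = 18.

#E(F_19) = 18


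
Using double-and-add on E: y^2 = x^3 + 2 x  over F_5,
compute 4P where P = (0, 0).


k = 4 = 100_2 (binary, LSB first: 001)
Double-and-add from P = (0, 0):
  bit 0 = 0: acc unchanged = O
  bit 1 = 0: acc unchanged = O
  bit 2 = 1: acc = O + O = O

4P = O


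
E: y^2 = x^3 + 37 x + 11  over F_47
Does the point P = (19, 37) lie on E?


Check whether y^2 = x^3 + 37 x + 11 (mod 47) for (x, y) = (19, 37).
LHS: y^2 = 37^2 mod 47 = 6
RHS: x^3 + 37 x + 11 = 19^3 + 37*19 + 11 mod 47 = 6
LHS = RHS

Yes, on the curve


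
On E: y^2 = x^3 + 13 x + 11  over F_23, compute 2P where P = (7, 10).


Doubling: s = (3 x1^2 + a) / (2 y1)
s = (3*7^2 + 13) / (2*10) mod 23 = 8
x3 = s^2 - 2 x1 mod 23 = 8^2 - 2*7 = 4
y3 = s (x1 - x3) - y1 mod 23 = 8 * (7 - 4) - 10 = 14

2P = (4, 14)


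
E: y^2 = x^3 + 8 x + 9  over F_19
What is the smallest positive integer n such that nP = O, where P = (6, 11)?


Compute successive multiples of P until we hit O:
  1P = (6, 11)
  2P = (18, 0)
  3P = (6, 8)
  4P = O

ord(P) = 4


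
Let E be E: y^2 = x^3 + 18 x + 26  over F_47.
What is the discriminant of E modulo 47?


4 a^3 + 27 b^2 = 4*18^3 + 27*26^2 = 23328 + 18252 = 41580
Delta = -16 * (41580) = -665280
Delta mod 47 = 5

Delta = 5 (mod 47)


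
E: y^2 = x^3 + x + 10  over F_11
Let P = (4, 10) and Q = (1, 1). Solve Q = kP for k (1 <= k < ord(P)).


Enumerate multiples of P until we hit Q = (1, 1):
  1P = (4, 10)
  2P = (1, 10)
  3P = (6, 1)
  4P = (2, 3)
  5P = (9, 0)
  6P = (2, 8)
  7P = (6, 10)
  8P = (1, 1)
Match found at i = 8.

k = 8


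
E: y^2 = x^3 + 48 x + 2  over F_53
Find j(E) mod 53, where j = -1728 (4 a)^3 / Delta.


Delta = -16(4 a^3 + 27 b^2) mod 53 = 18
-1728 * (4 a)^3 = -1728 * (4*48)^3 mod 53 = 10
j = 10 * 18^(-1) mod 53 = 30

j = 30 (mod 53)


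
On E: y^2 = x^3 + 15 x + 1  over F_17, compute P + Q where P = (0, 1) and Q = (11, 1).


P != Q, so use the chord formula.
s = (y2 - y1) / (x2 - x1) = (0) / (11) mod 17 = 0
x3 = s^2 - x1 - x2 mod 17 = 0^2 - 0 - 11 = 6
y3 = s (x1 - x3) - y1 mod 17 = 0 * (0 - 6) - 1 = 16

P + Q = (6, 16)


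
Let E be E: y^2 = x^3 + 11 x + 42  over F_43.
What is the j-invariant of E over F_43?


Delta = -16(4 a^3 + 27 b^2) mod 43 = 40
-1728 * (4 a)^3 = -1728 * (4*11)^3 mod 43 = 35
j = 35 * 40^(-1) mod 43 = 17

j = 17 (mod 43)


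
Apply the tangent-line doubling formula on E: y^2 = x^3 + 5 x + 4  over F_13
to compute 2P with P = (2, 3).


Doubling: s = (3 x1^2 + a) / (2 y1)
s = (3*2^2 + 5) / (2*3) mod 13 = 5
x3 = s^2 - 2 x1 mod 13 = 5^2 - 2*2 = 8
y3 = s (x1 - x3) - y1 mod 13 = 5 * (2 - 8) - 3 = 6

2P = (8, 6)


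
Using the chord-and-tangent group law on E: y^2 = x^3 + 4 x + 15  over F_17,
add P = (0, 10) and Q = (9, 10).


P != Q, so use the chord formula.
s = (y2 - y1) / (x2 - x1) = (0) / (9) mod 17 = 0
x3 = s^2 - x1 - x2 mod 17 = 0^2 - 0 - 9 = 8
y3 = s (x1 - x3) - y1 mod 17 = 0 * (0 - 8) - 10 = 7

P + Q = (8, 7)


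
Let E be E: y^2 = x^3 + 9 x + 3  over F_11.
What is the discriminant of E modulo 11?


4 a^3 + 27 b^2 = 4*9^3 + 27*3^2 = 2916 + 243 = 3159
Delta = -16 * (3159) = -50544
Delta mod 11 = 1

Delta = 1 (mod 11)


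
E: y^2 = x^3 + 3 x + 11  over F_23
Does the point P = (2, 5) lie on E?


Check whether y^2 = x^3 + 3 x + 11 (mod 23) for (x, y) = (2, 5).
LHS: y^2 = 5^2 mod 23 = 2
RHS: x^3 + 3 x + 11 = 2^3 + 3*2 + 11 mod 23 = 2
LHS = RHS

Yes, on the curve


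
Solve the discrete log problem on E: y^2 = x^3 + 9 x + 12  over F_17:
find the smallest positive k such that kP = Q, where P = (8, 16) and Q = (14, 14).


Enumerate multiples of P until we hit Q = (14, 14):
  1P = (8, 16)
  2P = (16, 6)
  3P = (2, 2)
  4P = (3, 7)
  5P = (14, 14)
Match found at i = 5.

k = 5


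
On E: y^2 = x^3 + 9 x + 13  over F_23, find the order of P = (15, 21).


Compute successive multiples of P until we hit O:
  1P = (15, 21)
  2P = (1, 0)
  3P = (15, 2)
  4P = O

ord(P) = 4


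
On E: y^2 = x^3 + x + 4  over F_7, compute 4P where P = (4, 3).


k = 4 = 100_2 (binary, LSB first: 001)
Double-and-add from P = (4, 3):
  bit 0 = 0: acc unchanged = O
  bit 1 = 0: acc unchanged = O
  bit 2 = 1: acc = O + (4, 4) = (4, 4)

4P = (4, 4)


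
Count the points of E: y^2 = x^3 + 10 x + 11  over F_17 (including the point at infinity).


For each x in F_17, count y with y^2 = x^3 + 10 x + 11 mod 17:
  x = 3: RHS = 0, y in [0]  -> 1 point(s)
  x = 4: RHS = 13, y in [8, 9]  -> 2 point(s)
  x = 5: RHS = 16, y in [4, 13]  -> 2 point(s)
  x = 6: RHS = 15, y in [7, 10]  -> 2 point(s)
  x = 7: RHS = 16, y in [4, 13]  -> 2 point(s)
  x = 8: RHS = 8, y in [5, 12]  -> 2 point(s)
  x = 13: RHS = 9, y in [3, 14]  -> 2 point(s)
  x = 15: RHS = 0, y in [0]  -> 1 point(s)
  x = 16: RHS = 0, y in [0]  -> 1 point(s)
Affine points: 15. Add the point at infinity: total = 16.

#E(F_17) = 16


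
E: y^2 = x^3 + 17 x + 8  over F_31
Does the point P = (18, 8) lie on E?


Check whether y^2 = x^3 + 17 x + 8 (mod 31) for (x, y) = (18, 8).
LHS: y^2 = 8^2 mod 31 = 2
RHS: x^3 + 17 x + 8 = 18^3 + 17*18 + 8 mod 31 = 8
LHS != RHS

No, not on the curve


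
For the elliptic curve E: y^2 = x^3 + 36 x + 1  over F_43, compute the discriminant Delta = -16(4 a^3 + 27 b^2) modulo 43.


4 a^3 + 27 b^2 = 4*36^3 + 27*1^2 = 186624 + 27 = 186651
Delta = -16 * (186651) = -2986416
Delta mod 43 = 20

Delta = 20 (mod 43)


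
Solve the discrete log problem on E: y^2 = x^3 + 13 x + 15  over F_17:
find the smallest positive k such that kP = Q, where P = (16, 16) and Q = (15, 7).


Enumerate multiples of P until we hit Q = (15, 7):
  1P = (16, 16)
  2P = (15, 10)
  3P = (5, 16)
  4P = (13, 1)
  5P = (13, 16)
  6P = (5, 1)
  7P = (15, 7)
Match found at i = 7.

k = 7


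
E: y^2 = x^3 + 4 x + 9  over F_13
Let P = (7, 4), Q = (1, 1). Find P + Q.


P != Q, so use the chord formula.
s = (y2 - y1) / (x2 - x1) = (10) / (7) mod 13 = 7
x3 = s^2 - x1 - x2 mod 13 = 7^2 - 7 - 1 = 2
y3 = s (x1 - x3) - y1 mod 13 = 7 * (7 - 2) - 4 = 5

P + Q = (2, 5)


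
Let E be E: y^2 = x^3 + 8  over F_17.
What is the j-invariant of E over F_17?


Delta = -16(4 a^3 + 27 b^2) mod 17 = 11
-1728 * (4 a)^3 = -1728 * (4*0)^3 mod 17 = 0
j = 0 * 11^(-1) mod 17 = 0

j = 0 (mod 17)


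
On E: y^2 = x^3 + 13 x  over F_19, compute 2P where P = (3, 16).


Doubling: s = (3 x1^2 + a) / (2 y1)
s = (3*3^2 + 13) / (2*16) mod 19 = 6
x3 = s^2 - 2 x1 mod 19 = 6^2 - 2*3 = 11
y3 = s (x1 - x3) - y1 mod 19 = 6 * (3 - 11) - 16 = 12

2P = (11, 12)


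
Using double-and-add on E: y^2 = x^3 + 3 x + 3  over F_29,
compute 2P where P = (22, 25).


k = 2 = 10_2 (binary, LSB first: 01)
Double-and-add from P = (22, 25):
  bit 0 = 0: acc unchanged = O
  bit 1 = 1: acc = O + (23, 1) = (23, 1)

2P = (23, 1)


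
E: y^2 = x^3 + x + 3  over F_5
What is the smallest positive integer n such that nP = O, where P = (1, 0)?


Compute successive multiples of P until we hit O:
  1P = (1, 0)
  2P = O

ord(P) = 2


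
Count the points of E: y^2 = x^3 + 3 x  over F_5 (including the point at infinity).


For each x in F_5, count y with y^2 = x^3 + 3 x + 0 mod 5:
  x = 0: RHS = 0, y in [0]  -> 1 point(s)
  x = 1: RHS = 4, y in [2, 3]  -> 2 point(s)
  x = 2: RHS = 4, y in [2, 3]  -> 2 point(s)
  x = 3: RHS = 1, y in [1, 4]  -> 2 point(s)
  x = 4: RHS = 1, y in [1, 4]  -> 2 point(s)
Affine points: 9. Add the point at infinity: total = 10.

#E(F_5) = 10


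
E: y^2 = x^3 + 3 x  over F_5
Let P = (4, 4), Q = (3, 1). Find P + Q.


P != Q, so use the chord formula.
s = (y2 - y1) / (x2 - x1) = (2) / (4) mod 5 = 3
x3 = s^2 - x1 - x2 mod 5 = 3^2 - 4 - 3 = 2
y3 = s (x1 - x3) - y1 mod 5 = 3 * (4 - 2) - 4 = 2

P + Q = (2, 2)


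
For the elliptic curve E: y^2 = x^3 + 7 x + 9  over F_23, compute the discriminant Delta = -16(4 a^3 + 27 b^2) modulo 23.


4 a^3 + 27 b^2 = 4*7^3 + 27*9^2 = 1372 + 2187 = 3559
Delta = -16 * (3559) = -56944
Delta mod 23 = 4

Delta = 4 (mod 23)


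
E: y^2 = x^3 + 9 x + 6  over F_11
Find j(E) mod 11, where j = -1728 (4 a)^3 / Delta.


Delta = -16(4 a^3 + 27 b^2) mod 11 = 8
-1728 * (4 a)^3 = -1728 * (4*9)^3 mod 11 = 6
j = 6 * 8^(-1) mod 11 = 9

j = 9 (mod 11)


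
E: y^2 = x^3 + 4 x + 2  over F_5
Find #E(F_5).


For each x in F_5, count y with y^2 = x^3 + 4 x + 2 mod 5:
  x = 3: RHS = 1, y in [1, 4]  -> 2 point(s)
Affine points: 2. Add the point at infinity: total = 3.

#E(F_5) = 3


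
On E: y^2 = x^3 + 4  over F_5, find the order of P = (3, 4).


Compute successive multiples of P until we hit O:
  1P = (3, 4)
  2P = (0, 3)
  3P = (1, 0)
  4P = (0, 2)
  5P = (3, 1)
  6P = O

ord(P) = 6


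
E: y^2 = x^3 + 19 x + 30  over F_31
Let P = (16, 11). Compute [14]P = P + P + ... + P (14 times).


k = 14 = 1110_2 (binary, LSB first: 0111)
Double-and-add from P = (16, 11):
  bit 0 = 0: acc unchanged = O
  bit 1 = 1: acc = O + (18, 2) = (18, 2)
  bit 2 = 1: acc = (18, 2) + (28, 16) = (13, 5)
  bit 3 = 1: acc = (13, 5) + (14, 8) = (13, 26)

14P = (13, 26)


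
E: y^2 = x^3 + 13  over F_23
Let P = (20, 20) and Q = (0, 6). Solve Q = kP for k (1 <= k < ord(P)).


Enumerate multiples of P until we hit Q = (0, 6):
  1P = (20, 20)
  2P = (9, 11)
  3P = (19, 8)
  4P = (13, 18)
  5P = (22, 9)
  6P = (17, 21)
  7P = (4, 13)
  8P = (0, 6)
Match found at i = 8.

k = 8


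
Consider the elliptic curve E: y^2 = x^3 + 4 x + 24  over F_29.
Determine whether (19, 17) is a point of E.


Check whether y^2 = x^3 + 4 x + 24 (mod 29) for (x, y) = (19, 17).
LHS: y^2 = 17^2 mod 29 = 28
RHS: x^3 + 4 x + 24 = 19^3 + 4*19 + 24 mod 29 = 28
LHS = RHS

Yes, on the curve


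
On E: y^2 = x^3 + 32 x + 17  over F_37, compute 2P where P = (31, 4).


Doubling: s = (3 x1^2 + a) / (2 y1)
s = (3*31^2 + 32) / (2*4) mod 37 = 36
x3 = s^2 - 2 x1 mod 37 = 36^2 - 2*31 = 13
y3 = s (x1 - x3) - y1 mod 37 = 36 * (31 - 13) - 4 = 15

2P = (13, 15)


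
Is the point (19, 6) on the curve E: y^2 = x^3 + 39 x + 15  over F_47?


Check whether y^2 = x^3 + 39 x + 15 (mod 47) for (x, y) = (19, 6).
LHS: y^2 = 6^2 mod 47 = 36
RHS: x^3 + 39 x + 15 = 19^3 + 39*19 + 15 mod 47 = 1
LHS != RHS

No, not on the curve


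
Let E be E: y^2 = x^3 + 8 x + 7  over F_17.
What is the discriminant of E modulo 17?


4 a^3 + 27 b^2 = 4*8^3 + 27*7^2 = 2048 + 1323 = 3371
Delta = -16 * (3371) = -53936
Delta mod 17 = 5

Delta = 5 (mod 17)


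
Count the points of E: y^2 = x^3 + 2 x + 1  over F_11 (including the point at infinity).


For each x in F_11, count y with y^2 = x^3 + 2 x + 1 mod 11:
  x = 0: RHS = 1, y in [1, 10]  -> 2 point(s)
  x = 1: RHS = 4, y in [2, 9]  -> 2 point(s)
  x = 3: RHS = 1, y in [1, 10]  -> 2 point(s)
  x = 5: RHS = 4, y in [2, 9]  -> 2 point(s)
  x = 6: RHS = 9, y in [3, 8]  -> 2 point(s)
  x = 8: RHS = 1, y in [1, 10]  -> 2 point(s)
  x = 9: RHS = 0, y in [0]  -> 1 point(s)
  x = 10: RHS = 9, y in [3, 8]  -> 2 point(s)
Affine points: 15. Add the point at infinity: total = 16.

#E(F_11) = 16


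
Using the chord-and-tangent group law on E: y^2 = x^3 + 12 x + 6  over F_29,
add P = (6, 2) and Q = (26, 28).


P != Q, so use the chord formula.
s = (y2 - y1) / (x2 - x1) = (26) / (20) mod 29 = 10
x3 = s^2 - x1 - x2 mod 29 = 10^2 - 6 - 26 = 10
y3 = s (x1 - x3) - y1 mod 29 = 10 * (6 - 10) - 2 = 16

P + Q = (10, 16)


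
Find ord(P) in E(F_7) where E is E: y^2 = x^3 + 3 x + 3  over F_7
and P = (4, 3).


Compute successive multiples of P until we hit O:
  1P = (4, 3)
  2P = (3, 2)
  3P = (1, 0)
  4P = (3, 5)
  5P = (4, 4)
  6P = O

ord(P) = 6


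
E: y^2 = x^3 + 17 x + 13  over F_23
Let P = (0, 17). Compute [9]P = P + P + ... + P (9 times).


k = 9 = 1001_2 (binary, LSB first: 1001)
Double-and-add from P = (0, 17):
  bit 0 = 1: acc = O + (0, 17) = (0, 17)
  bit 1 = 0: acc unchanged = (0, 17)
  bit 2 = 0: acc unchanged = (0, 17)
  bit 3 = 1: acc = (0, 17) + (22, 8) = (13, 4)

9P = (13, 4)


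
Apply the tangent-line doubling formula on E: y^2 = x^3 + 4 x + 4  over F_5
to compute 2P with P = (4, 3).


Doubling: s = (3 x1^2 + a) / (2 y1)
s = (3*4^2 + 4) / (2*3) mod 5 = 2
x3 = s^2 - 2 x1 mod 5 = 2^2 - 2*4 = 1
y3 = s (x1 - x3) - y1 mod 5 = 2 * (4 - 1) - 3 = 3

2P = (1, 3)


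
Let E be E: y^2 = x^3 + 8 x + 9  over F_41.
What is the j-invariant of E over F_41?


Delta = -16(4 a^3 + 27 b^2) mod 41 = 13
-1728 * (4 a)^3 = -1728 * (4*8)^3 mod 41 = 28
j = 28 * 13^(-1) mod 41 = 40

j = 40 (mod 41)


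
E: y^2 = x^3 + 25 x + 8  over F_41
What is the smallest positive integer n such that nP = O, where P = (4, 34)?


Compute successive multiples of P until we hit O:
  1P = (4, 34)
  2P = (24, 0)
  3P = (4, 7)
  4P = O

ord(P) = 4


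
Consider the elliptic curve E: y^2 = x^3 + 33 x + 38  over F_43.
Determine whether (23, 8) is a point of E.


Check whether y^2 = x^3 + 33 x + 38 (mod 43) for (x, y) = (23, 8).
LHS: y^2 = 8^2 mod 43 = 21
RHS: x^3 + 33 x + 38 = 23^3 + 33*23 + 38 mod 43 = 21
LHS = RHS

Yes, on the curve


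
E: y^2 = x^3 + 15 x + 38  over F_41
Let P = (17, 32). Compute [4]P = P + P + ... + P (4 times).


k = 4 = 100_2 (binary, LSB first: 001)
Double-and-add from P = (17, 32):
  bit 0 = 0: acc unchanged = O
  bit 1 = 0: acc unchanged = O
  bit 2 = 1: acc = O + (18, 21) = (18, 21)

4P = (18, 21)


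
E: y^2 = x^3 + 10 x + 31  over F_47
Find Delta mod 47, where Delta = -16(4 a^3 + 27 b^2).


4 a^3 + 27 b^2 = 4*10^3 + 27*31^2 = 4000 + 25947 = 29947
Delta = -16 * (29947) = -479152
Delta mod 47 = 13

Delta = 13 (mod 47)


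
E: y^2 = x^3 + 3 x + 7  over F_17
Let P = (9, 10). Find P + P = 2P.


Doubling: s = (3 x1^2 + a) / (2 y1)
s = (3*9^2 + 3) / (2*10) mod 17 = 14
x3 = s^2 - 2 x1 mod 17 = 14^2 - 2*9 = 8
y3 = s (x1 - x3) - y1 mod 17 = 14 * (9 - 8) - 10 = 4

2P = (8, 4)


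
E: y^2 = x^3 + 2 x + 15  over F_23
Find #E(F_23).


For each x in F_23, count y with y^2 = x^3 + 2 x + 15 mod 23:
  x = 1: RHS = 18, y in [8, 15]  -> 2 point(s)
  x = 2: RHS = 4, y in [2, 21]  -> 2 point(s)
  x = 3: RHS = 2, y in [5, 18]  -> 2 point(s)
  x = 4: RHS = 18, y in [8, 15]  -> 2 point(s)
  x = 5: RHS = 12, y in [9, 14]  -> 2 point(s)
  x = 6: RHS = 13, y in [6, 17]  -> 2 point(s)
  x = 7: RHS = 4, y in [2, 21]  -> 2 point(s)
  x = 9: RHS = 3, y in [7, 16]  -> 2 point(s)
  x = 10: RHS = 0, y in [0]  -> 1 point(s)
  x = 14: RHS = 4, y in [2, 21]  -> 2 point(s)
  x = 15: RHS = 16, y in [4, 19]  -> 2 point(s)
  x = 16: RHS = 3, y in [7, 16]  -> 2 point(s)
  x = 18: RHS = 18, y in [8, 15]  -> 2 point(s)
  x = 19: RHS = 12, y in [9, 14]  -> 2 point(s)
  x = 21: RHS = 3, y in [7, 16]  -> 2 point(s)
  x = 22: RHS = 12, y in [9, 14]  -> 2 point(s)
Affine points: 31. Add the point at infinity: total = 32.

#E(F_23) = 32


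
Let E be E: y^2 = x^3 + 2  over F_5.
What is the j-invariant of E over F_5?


Delta = -16(4 a^3 + 27 b^2) mod 5 = 2
-1728 * (4 a)^3 = -1728 * (4*0)^3 mod 5 = 0
j = 0 * 2^(-1) mod 5 = 0

j = 0 (mod 5)


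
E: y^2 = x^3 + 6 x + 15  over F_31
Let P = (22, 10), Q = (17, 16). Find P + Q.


P != Q, so use the chord formula.
s = (y2 - y1) / (x2 - x1) = (6) / (26) mod 31 = 5
x3 = s^2 - x1 - x2 mod 31 = 5^2 - 22 - 17 = 17
y3 = s (x1 - x3) - y1 mod 31 = 5 * (22 - 17) - 10 = 15

P + Q = (17, 15)


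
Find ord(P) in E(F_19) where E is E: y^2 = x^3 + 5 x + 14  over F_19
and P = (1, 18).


Compute successive multiples of P until we hit O:
  1P = (1, 18)
  2P = (14, 15)
  3P = (9, 16)
  4P = (15, 14)
  5P = (12, 15)
  6P = (10, 0)
  7P = (12, 4)
  8P = (15, 5)
  ... (continuing to 12P)
  12P = O

ord(P) = 12


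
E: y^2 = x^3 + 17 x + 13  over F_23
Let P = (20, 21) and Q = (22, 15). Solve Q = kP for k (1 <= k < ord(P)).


Enumerate multiples of P until we hit Q = (22, 15):
  1P = (20, 21)
  2P = (12, 6)
  3P = (15, 20)
  4P = (0, 6)
  5P = (5, 19)
  6P = (11, 17)
  7P = (1, 13)
  8P = (6, 20)
  9P = (22, 15)
Match found at i = 9.

k = 9


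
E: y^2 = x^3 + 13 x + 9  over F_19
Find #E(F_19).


For each x in F_19, count y with y^2 = x^3 + 13 x + 9 mod 19:
  x = 0: RHS = 9, y in [3, 16]  -> 2 point(s)
  x = 1: RHS = 4, y in [2, 17]  -> 2 point(s)
  x = 2: RHS = 5, y in [9, 10]  -> 2 point(s)
  x = 4: RHS = 11, y in [7, 12]  -> 2 point(s)
  x = 5: RHS = 9, y in [3, 16]  -> 2 point(s)
  x = 7: RHS = 6, y in [5, 14]  -> 2 point(s)
  x = 8: RHS = 17, y in [6, 13]  -> 2 point(s)
  x = 9: RHS = 0, y in [0]  -> 1 point(s)
  x = 11: RHS = 1, y in [1, 18]  -> 2 point(s)
  x = 13: RHS = 0, y in [0]  -> 1 point(s)
  x = 14: RHS = 9, y in [3, 16]  -> 2 point(s)
  x = 15: RHS = 7, y in [8, 11]  -> 2 point(s)
  x = 16: RHS = 0, y in [0]  -> 1 point(s)
Affine points: 23. Add the point at infinity: total = 24.

#E(F_19) = 24


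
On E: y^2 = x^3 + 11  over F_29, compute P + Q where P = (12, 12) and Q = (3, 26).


P != Q, so use the chord formula.
s = (y2 - y1) / (x2 - x1) = (14) / (20) mod 29 = 21
x3 = s^2 - x1 - x2 mod 29 = 21^2 - 12 - 3 = 20
y3 = s (x1 - x3) - y1 mod 29 = 21 * (12 - 20) - 12 = 23

P + Q = (20, 23)


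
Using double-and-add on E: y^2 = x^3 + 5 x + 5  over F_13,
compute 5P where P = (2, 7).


k = 5 = 101_2 (binary, LSB first: 101)
Double-and-add from P = (2, 7):
  bit 0 = 1: acc = O + (2, 7) = (2, 7)
  bit 1 = 0: acc unchanged = (2, 7)
  bit 2 = 1: acc = (2, 7) + (12, 8) = (2, 6)

5P = (2, 6)


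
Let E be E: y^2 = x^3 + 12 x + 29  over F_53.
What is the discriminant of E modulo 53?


4 a^3 + 27 b^2 = 4*12^3 + 27*29^2 = 6912 + 22707 = 29619
Delta = -16 * (29619) = -473904
Delta mod 53 = 22

Delta = 22 (mod 53)


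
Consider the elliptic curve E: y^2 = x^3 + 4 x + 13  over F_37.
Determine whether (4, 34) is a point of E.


Check whether y^2 = x^3 + 4 x + 13 (mod 37) for (x, y) = (4, 34).
LHS: y^2 = 34^2 mod 37 = 9
RHS: x^3 + 4 x + 13 = 4^3 + 4*4 + 13 mod 37 = 19
LHS != RHS

No, not on the curve


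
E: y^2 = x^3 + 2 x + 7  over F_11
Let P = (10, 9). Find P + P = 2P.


Doubling: s = (3 x1^2 + a) / (2 y1)
s = (3*10^2 + 2) / (2*9) mod 11 = 7
x3 = s^2 - 2 x1 mod 11 = 7^2 - 2*10 = 7
y3 = s (x1 - x3) - y1 mod 11 = 7 * (10 - 7) - 9 = 1

2P = (7, 1)


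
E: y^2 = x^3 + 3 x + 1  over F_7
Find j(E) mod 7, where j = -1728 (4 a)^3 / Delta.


Delta = -16(4 a^3 + 27 b^2) mod 7 = 3
-1728 * (4 a)^3 = -1728 * (4*3)^3 mod 7 = 6
j = 6 * 3^(-1) mod 7 = 2

j = 2 (mod 7)


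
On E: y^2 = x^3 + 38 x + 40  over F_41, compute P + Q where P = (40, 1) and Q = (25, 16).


P != Q, so use the chord formula.
s = (y2 - y1) / (x2 - x1) = (15) / (26) mod 41 = 40
x3 = s^2 - x1 - x2 mod 41 = 40^2 - 40 - 25 = 18
y3 = s (x1 - x3) - y1 mod 41 = 40 * (40 - 18) - 1 = 18

P + Q = (18, 18)


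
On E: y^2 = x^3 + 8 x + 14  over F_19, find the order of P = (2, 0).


Compute successive multiples of P until we hit O:
  1P = (2, 0)
  2P = O

ord(P) = 2


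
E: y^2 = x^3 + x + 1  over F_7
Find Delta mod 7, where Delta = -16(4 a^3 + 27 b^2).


4 a^3 + 27 b^2 = 4*1^3 + 27*1^2 = 4 + 27 = 31
Delta = -16 * (31) = -496
Delta mod 7 = 1

Delta = 1 (mod 7)


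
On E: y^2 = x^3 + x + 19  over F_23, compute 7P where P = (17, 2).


k = 7 = 111_2 (binary, LSB first: 111)
Double-and-add from P = (17, 2):
  bit 0 = 1: acc = O + (17, 2) = (17, 2)
  bit 1 = 1: acc = (17, 2) + (20, 14) = (2, 12)
  bit 2 = 1: acc = (2, 12) + (7, 22) = (18, 2)

7P = (18, 2)


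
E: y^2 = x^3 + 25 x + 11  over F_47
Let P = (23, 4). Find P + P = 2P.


Doubling: s = (3 x1^2 + a) / (2 y1)
s = (3*23^2 + 25) / (2*4) mod 47 = 37
x3 = s^2 - 2 x1 mod 47 = 37^2 - 2*23 = 7
y3 = s (x1 - x3) - y1 mod 47 = 37 * (23 - 7) - 4 = 24

2P = (7, 24)


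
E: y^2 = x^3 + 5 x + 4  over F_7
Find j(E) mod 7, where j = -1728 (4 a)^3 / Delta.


Delta = -16(4 a^3 + 27 b^2) mod 7 = 5
-1728 * (4 a)^3 = -1728 * (4*5)^3 mod 7 = 6
j = 6 * 5^(-1) mod 7 = 4

j = 4 (mod 7)


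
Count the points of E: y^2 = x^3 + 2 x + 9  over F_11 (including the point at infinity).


For each x in F_11, count y with y^2 = x^3 + 2 x + 9 mod 11:
  x = 0: RHS = 9, y in [3, 8]  -> 2 point(s)
  x = 1: RHS = 1, y in [1, 10]  -> 2 point(s)
  x = 3: RHS = 9, y in [3, 8]  -> 2 point(s)
  x = 4: RHS = 4, y in [2, 9]  -> 2 point(s)
  x = 5: RHS = 1, y in [1, 10]  -> 2 point(s)
  x = 7: RHS = 3, y in [5, 6]  -> 2 point(s)
  x = 8: RHS = 9, y in [3, 8]  -> 2 point(s)
Affine points: 14. Add the point at infinity: total = 15.

#E(F_11) = 15


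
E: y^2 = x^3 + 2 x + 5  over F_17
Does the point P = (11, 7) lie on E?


Check whether y^2 = x^3 + 2 x + 5 (mod 17) for (x, y) = (11, 7).
LHS: y^2 = 7^2 mod 17 = 15
RHS: x^3 + 2 x + 5 = 11^3 + 2*11 + 5 mod 17 = 15
LHS = RHS

Yes, on the curve


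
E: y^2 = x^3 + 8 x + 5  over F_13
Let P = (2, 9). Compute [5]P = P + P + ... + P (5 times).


k = 5 = 101_2 (binary, LSB first: 101)
Double-and-add from P = (2, 9):
  bit 0 = 1: acc = O + (2, 9) = (2, 9)
  bit 1 = 0: acc unchanged = (2, 9)
  bit 2 = 1: acc = (2, 9) + (5, 12) = (7, 12)

5P = (7, 12)


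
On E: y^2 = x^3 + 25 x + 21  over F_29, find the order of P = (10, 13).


Compute successive multiples of P until we hit O:
  1P = (10, 13)
  2P = (13, 22)
  3P = (15, 1)
  4P = (26, 8)
  5P = (17, 20)
  6P = (3, 23)
  7P = (21, 11)
  8P = (22, 5)
  ... (continuing to 23P)
  23P = O

ord(P) = 23


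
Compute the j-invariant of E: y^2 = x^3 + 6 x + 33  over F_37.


Delta = -16(4 a^3 + 27 b^2) mod 37 = 21
-1728 * (4 a)^3 = -1728 * (4*6)^3 mod 37 = 31
j = 31 * 21^(-1) mod 37 = 5

j = 5 (mod 37)


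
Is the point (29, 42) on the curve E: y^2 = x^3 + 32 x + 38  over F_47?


Check whether y^2 = x^3 + 32 x + 38 (mod 47) for (x, y) = (29, 42).
LHS: y^2 = 42^2 mod 47 = 25
RHS: x^3 + 32 x + 38 = 29^3 + 32*29 + 38 mod 47 = 22
LHS != RHS

No, not on the curve


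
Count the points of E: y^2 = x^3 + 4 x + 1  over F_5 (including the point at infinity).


For each x in F_5, count y with y^2 = x^3 + 4 x + 1 mod 5:
  x = 0: RHS = 1, y in [1, 4]  -> 2 point(s)
  x = 1: RHS = 1, y in [1, 4]  -> 2 point(s)
  x = 3: RHS = 0, y in [0]  -> 1 point(s)
  x = 4: RHS = 1, y in [1, 4]  -> 2 point(s)
Affine points: 7. Add the point at infinity: total = 8.

#E(F_5) = 8


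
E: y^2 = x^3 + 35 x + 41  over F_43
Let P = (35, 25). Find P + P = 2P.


Doubling: s = (3 x1^2 + a) / (2 y1)
s = (3*35^2 + 35) / (2*25) mod 43 = 14
x3 = s^2 - 2 x1 mod 43 = 14^2 - 2*35 = 40
y3 = s (x1 - x3) - y1 mod 43 = 14 * (35 - 40) - 25 = 34

2P = (40, 34)


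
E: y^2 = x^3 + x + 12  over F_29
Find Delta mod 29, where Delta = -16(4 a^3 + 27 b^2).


4 a^3 + 27 b^2 = 4*1^3 + 27*12^2 = 4 + 3888 = 3892
Delta = -16 * (3892) = -62272
Delta mod 29 = 20

Delta = 20 (mod 29)


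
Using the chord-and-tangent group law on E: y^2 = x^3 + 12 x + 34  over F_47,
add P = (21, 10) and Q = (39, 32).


P != Q, so use the chord formula.
s = (y2 - y1) / (x2 - x1) = (22) / (18) mod 47 = 43
x3 = s^2 - x1 - x2 mod 47 = 43^2 - 21 - 39 = 3
y3 = s (x1 - x3) - y1 mod 47 = 43 * (21 - 3) - 10 = 12

P + Q = (3, 12)


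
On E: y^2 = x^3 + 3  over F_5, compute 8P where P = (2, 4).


k = 8 = 1000_2 (binary, LSB first: 0001)
Double-and-add from P = (2, 4):
  bit 0 = 0: acc unchanged = O
  bit 1 = 0: acc unchanged = O
  bit 2 = 0: acc unchanged = O
  bit 3 = 1: acc = O + (2, 1) = (2, 1)

8P = (2, 1)


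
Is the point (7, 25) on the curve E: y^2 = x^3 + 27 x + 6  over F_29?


Check whether y^2 = x^3 + 27 x + 6 (mod 29) for (x, y) = (7, 25).
LHS: y^2 = 25^2 mod 29 = 16
RHS: x^3 + 27 x + 6 = 7^3 + 27*7 + 6 mod 29 = 16
LHS = RHS

Yes, on the curve


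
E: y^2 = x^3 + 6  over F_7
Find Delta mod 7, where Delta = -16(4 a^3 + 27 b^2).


4 a^3 + 27 b^2 = 4*0^3 + 27*6^2 = 0 + 972 = 972
Delta = -16 * (972) = -15552
Delta mod 7 = 2

Delta = 2 (mod 7)


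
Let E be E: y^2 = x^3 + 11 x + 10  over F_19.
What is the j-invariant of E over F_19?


Delta = -16(4 a^3 + 27 b^2) mod 19 = 18
-1728 * (4 a)^3 = -1728 * (4*11)^3 mod 19 = 7
j = 7 * 18^(-1) mod 19 = 12

j = 12 (mod 19)


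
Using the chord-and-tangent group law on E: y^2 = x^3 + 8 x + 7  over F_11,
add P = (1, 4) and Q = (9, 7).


P != Q, so use the chord formula.
s = (y2 - y1) / (x2 - x1) = (3) / (8) mod 11 = 10
x3 = s^2 - x1 - x2 mod 11 = 10^2 - 1 - 9 = 2
y3 = s (x1 - x3) - y1 mod 11 = 10 * (1 - 2) - 4 = 8

P + Q = (2, 8)


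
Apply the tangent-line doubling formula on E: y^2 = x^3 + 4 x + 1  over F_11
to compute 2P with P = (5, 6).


Doubling: s = (3 x1^2 + a) / (2 y1)
s = (3*5^2 + 4) / (2*6) mod 11 = 2
x3 = s^2 - 2 x1 mod 11 = 2^2 - 2*5 = 5
y3 = s (x1 - x3) - y1 mod 11 = 2 * (5 - 5) - 6 = 5

2P = (5, 5)


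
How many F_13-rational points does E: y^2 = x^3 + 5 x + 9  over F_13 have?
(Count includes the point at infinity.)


For each x in F_13, count y with y^2 = x^3 + 5 x + 9 mod 13:
  x = 0: RHS = 9, y in [3, 10]  -> 2 point(s)
  x = 2: RHS = 1, y in [1, 12]  -> 2 point(s)
  x = 3: RHS = 12, y in [5, 8]  -> 2 point(s)
  x = 5: RHS = 3, y in [4, 9]  -> 2 point(s)
  x = 7: RHS = 10, y in [6, 7]  -> 2 point(s)
  x = 9: RHS = 3, y in [4, 9]  -> 2 point(s)
  x = 11: RHS = 4, y in [2, 11]  -> 2 point(s)
  x = 12: RHS = 3, y in [4, 9]  -> 2 point(s)
Affine points: 16. Add the point at infinity: total = 17.

#E(F_13) = 17


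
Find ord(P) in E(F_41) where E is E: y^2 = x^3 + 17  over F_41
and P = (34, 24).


Compute successive multiples of P until we hit O:
  1P = (34, 24)
  2P = (4, 32)
  3P = (12, 33)
  4P = (31, 40)
  5P = (9, 34)
  6P = (8, 23)
  7P = (38, 20)
  8P = (11, 35)
  ... (continuing to 21P)
  21P = O

ord(P) = 21


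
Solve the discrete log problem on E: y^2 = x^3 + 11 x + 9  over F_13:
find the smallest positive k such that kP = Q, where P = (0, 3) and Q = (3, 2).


Enumerate multiples of P until we hit Q = (3, 2):
  1P = (0, 3)
  2P = (3, 11)
  3P = (7, 0)
  4P = (3, 2)
Match found at i = 4.

k = 4


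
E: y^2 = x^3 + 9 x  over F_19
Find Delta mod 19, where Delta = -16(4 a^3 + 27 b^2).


4 a^3 + 27 b^2 = 4*9^3 + 27*0^2 = 2916 + 0 = 2916
Delta = -16 * (2916) = -46656
Delta mod 19 = 8

Delta = 8 (mod 19)


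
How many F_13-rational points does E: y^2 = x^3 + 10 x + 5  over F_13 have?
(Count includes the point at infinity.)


For each x in F_13, count y with y^2 = x^3 + 10 x + 5 mod 13:
  x = 1: RHS = 3, y in [4, 9]  -> 2 point(s)
  x = 3: RHS = 10, y in [6, 7]  -> 2 point(s)
  x = 8: RHS = 12, y in [5, 8]  -> 2 point(s)
  x = 10: RHS = 0, y in [0]  -> 1 point(s)
  x = 11: RHS = 3, y in [4, 9]  -> 2 point(s)
Affine points: 9. Add the point at infinity: total = 10.

#E(F_13) = 10


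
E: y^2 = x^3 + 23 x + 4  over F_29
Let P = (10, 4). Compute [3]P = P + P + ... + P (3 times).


k = 3 = 11_2 (binary, LSB first: 11)
Double-and-add from P = (10, 4):
  bit 0 = 1: acc = O + (10, 4) = (10, 4)
  bit 1 = 1: acc = (10, 4) + (2, 0) = (10, 25)

3P = (10, 25)


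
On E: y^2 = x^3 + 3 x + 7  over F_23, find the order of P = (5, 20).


Compute successive multiples of P until we hit O:
  1P = (5, 20)
  2P = (21, 4)
  3P = (21, 19)
  4P = (5, 3)
  5P = O

ord(P) = 5


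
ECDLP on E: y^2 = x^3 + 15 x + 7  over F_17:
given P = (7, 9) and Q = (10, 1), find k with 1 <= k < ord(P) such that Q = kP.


Enumerate multiples of P until we hit Q = (10, 1):
  1P = (7, 9)
  2P = (16, 12)
  3P = (13, 6)
  4P = (10, 1)
Match found at i = 4.

k = 4


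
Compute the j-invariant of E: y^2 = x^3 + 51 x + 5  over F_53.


Delta = -16(4 a^3 + 27 b^2) mod 53 = 47
-1728 * (4 a)^3 = -1728 * (4*51)^3 mod 53 = 7
j = 7 * 47^(-1) mod 53 = 43

j = 43 (mod 53)


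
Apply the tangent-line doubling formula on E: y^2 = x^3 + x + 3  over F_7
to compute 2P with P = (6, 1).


Doubling: s = (3 x1^2 + a) / (2 y1)
s = (3*6^2 + 1) / (2*1) mod 7 = 2
x3 = s^2 - 2 x1 mod 7 = 2^2 - 2*6 = 6
y3 = s (x1 - x3) - y1 mod 7 = 2 * (6 - 6) - 1 = 6

2P = (6, 6)


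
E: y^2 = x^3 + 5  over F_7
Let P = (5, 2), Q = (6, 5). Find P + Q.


P != Q, so use the chord formula.
s = (y2 - y1) / (x2 - x1) = (3) / (1) mod 7 = 3
x3 = s^2 - x1 - x2 mod 7 = 3^2 - 5 - 6 = 5
y3 = s (x1 - x3) - y1 mod 7 = 3 * (5 - 5) - 2 = 5

P + Q = (5, 5)


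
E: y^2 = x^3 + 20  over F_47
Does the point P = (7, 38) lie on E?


Check whether y^2 = x^3 + 0 x + 20 (mod 47) for (x, y) = (7, 38).
LHS: y^2 = 38^2 mod 47 = 34
RHS: x^3 + 0 x + 20 = 7^3 + 0*7 + 20 mod 47 = 34
LHS = RHS

Yes, on the curve


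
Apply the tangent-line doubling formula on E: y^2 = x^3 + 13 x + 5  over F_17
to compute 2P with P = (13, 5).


Doubling: s = (3 x1^2 + a) / (2 y1)
s = (3*13^2 + 13) / (2*5) mod 17 = 1
x3 = s^2 - 2 x1 mod 17 = 1^2 - 2*13 = 9
y3 = s (x1 - x3) - y1 mod 17 = 1 * (13 - 9) - 5 = 16

2P = (9, 16)
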